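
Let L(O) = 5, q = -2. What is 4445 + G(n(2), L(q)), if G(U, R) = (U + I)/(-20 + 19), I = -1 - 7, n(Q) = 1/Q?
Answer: 8905/2 ≈ 4452.5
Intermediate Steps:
I = -8
G(U, R) = 8 - U (G(U, R) = (U - 8)/(-20 + 19) = (-8 + U)/(-1) = (-8 + U)*(-1) = 8 - U)
4445 + G(n(2), L(q)) = 4445 + (8 - 1/2) = 4445 + (8 - 1*½) = 4445 + (8 - ½) = 4445 + 15/2 = 8905/2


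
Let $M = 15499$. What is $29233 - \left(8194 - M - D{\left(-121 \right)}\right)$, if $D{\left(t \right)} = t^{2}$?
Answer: $51179$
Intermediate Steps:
$29233 - \left(8194 - M - D{\left(-121 \right)}\right) = 29233 + \left(\left(\left(-121\right)^{2} + 15499\right) - 8194\right) = 29233 + \left(\left(14641 + 15499\right) - 8194\right) = 29233 + \left(30140 - 8194\right) = 29233 + 21946 = 51179$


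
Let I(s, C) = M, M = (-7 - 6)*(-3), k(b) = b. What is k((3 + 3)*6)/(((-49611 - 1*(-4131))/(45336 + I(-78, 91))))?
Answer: -27225/758 ≈ -35.917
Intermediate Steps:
M = 39 (M = -13*(-3) = 39)
I(s, C) = 39
k((3 + 3)*6)/(((-49611 - 1*(-4131))/(45336 + I(-78, 91)))) = ((3 + 3)*6)/(((-49611 - 1*(-4131))/(45336 + 39))) = (6*6)/(((-49611 + 4131)/45375)) = 36/((-45480*1/45375)) = 36/(-3032/3025) = 36*(-3025/3032) = -27225/758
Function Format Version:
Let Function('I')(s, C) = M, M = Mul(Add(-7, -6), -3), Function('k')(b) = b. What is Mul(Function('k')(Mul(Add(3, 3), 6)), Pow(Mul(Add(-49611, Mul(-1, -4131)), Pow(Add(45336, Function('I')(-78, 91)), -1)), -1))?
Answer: Rational(-27225, 758) ≈ -35.917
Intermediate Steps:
M = 39 (M = Mul(-13, -3) = 39)
Function('I')(s, C) = 39
Mul(Function('k')(Mul(Add(3, 3), 6)), Pow(Mul(Add(-49611, Mul(-1, -4131)), Pow(Add(45336, Function('I')(-78, 91)), -1)), -1)) = Mul(Mul(Add(3, 3), 6), Pow(Mul(Add(-49611, Mul(-1, -4131)), Pow(Add(45336, 39), -1)), -1)) = Mul(Mul(6, 6), Pow(Mul(Add(-49611, 4131), Pow(45375, -1)), -1)) = Mul(36, Pow(Mul(-45480, Rational(1, 45375)), -1)) = Mul(36, Pow(Rational(-3032, 3025), -1)) = Mul(36, Rational(-3025, 3032)) = Rational(-27225, 758)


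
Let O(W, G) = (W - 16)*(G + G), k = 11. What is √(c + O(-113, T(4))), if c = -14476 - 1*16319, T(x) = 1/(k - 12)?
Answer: 9*I*√377 ≈ 174.75*I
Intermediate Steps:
T(x) = -1 (T(x) = 1/(11 - 12) = 1/(-1) = -1)
O(W, G) = 2*G*(-16 + W) (O(W, G) = (-16 + W)*(2*G) = 2*G*(-16 + W))
c = -30795 (c = -14476 - 16319 = -30795)
√(c + O(-113, T(4))) = √(-30795 + 2*(-1)*(-16 - 113)) = √(-30795 + 2*(-1)*(-129)) = √(-30795 + 258) = √(-30537) = 9*I*√377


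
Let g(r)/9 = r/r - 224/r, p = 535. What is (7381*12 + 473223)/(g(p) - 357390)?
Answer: -100186775/63733617 ≈ -1.5720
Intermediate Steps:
g(r) = 9 - 2016/r (g(r) = 9*(r/r - 224/r) = 9*(1 - 224/r) = 9 - 2016/r)
(7381*12 + 473223)/(g(p) - 357390) = (7381*12 + 473223)/((9 - 2016/535) - 357390) = (88572 + 473223)/((9 - 2016*1/535) - 357390) = 561795/((9 - 2016/535) - 357390) = 561795/(2799/535 - 357390) = 561795/(-191200851/535) = 561795*(-535/191200851) = -100186775/63733617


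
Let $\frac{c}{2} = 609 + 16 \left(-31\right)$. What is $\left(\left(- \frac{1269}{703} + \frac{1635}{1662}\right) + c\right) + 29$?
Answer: $\frac{98992919}{389462} \approx 254.18$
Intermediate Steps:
$c = 226$ ($c = 2 \left(609 + 16 \left(-31\right)\right) = 2 \left(609 - 496\right) = 2 \cdot 113 = 226$)
$\left(\left(- \frac{1269}{703} + \frac{1635}{1662}\right) + c\right) + 29 = \left(\left(- \frac{1269}{703} + \frac{1635}{1662}\right) + 226\right) + 29 = \left(\left(\left(-1269\right) \frac{1}{703} + 1635 \cdot \frac{1}{1662}\right) + 226\right) + 29 = \left(\left(- \frac{1269}{703} + \frac{545}{554}\right) + 226\right) + 29 = \left(- \frac{319891}{389462} + 226\right) + 29 = \frac{87698521}{389462} + 29 = \frac{98992919}{389462}$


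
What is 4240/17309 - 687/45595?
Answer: 181431517/789203855 ≈ 0.22989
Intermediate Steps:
4240/17309 - 687/45595 = 181431517/789203855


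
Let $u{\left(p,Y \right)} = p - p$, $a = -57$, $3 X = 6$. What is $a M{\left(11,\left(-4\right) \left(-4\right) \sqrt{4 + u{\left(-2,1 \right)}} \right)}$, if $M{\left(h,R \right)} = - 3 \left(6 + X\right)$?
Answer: $1368$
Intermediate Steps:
$X = 2$ ($X = \frac{1}{3} \cdot 6 = 2$)
$u{\left(p,Y \right)} = 0$
$M{\left(h,R \right)} = -24$ ($M{\left(h,R \right)} = - 3 \left(6 + 2\right) = \left(-3\right) 8 = -24$)
$a M{\left(11,\left(-4\right) \left(-4\right) \sqrt{4 + u{\left(-2,1 \right)}} \right)} = \left(-57\right) \left(-24\right) = 1368$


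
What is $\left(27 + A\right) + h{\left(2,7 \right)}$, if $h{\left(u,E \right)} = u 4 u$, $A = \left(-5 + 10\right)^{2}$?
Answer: $68$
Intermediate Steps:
$A = 25$ ($A = 5^{2} = 25$)
$h{\left(u,E \right)} = 4 u^{2}$ ($h{\left(u,E \right)} = 4 u u = 4 u^{2}$)
$\left(27 + A\right) + h{\left(2,7 \right)} = \left(27 + 25\right) + 4 \cdot 2^{2} = 52 + 4 \cdot 4 = 52 + 16 = 68$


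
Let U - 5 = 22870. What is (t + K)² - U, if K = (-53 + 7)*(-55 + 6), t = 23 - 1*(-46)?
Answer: 5373454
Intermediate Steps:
U = 22875 (U = 5 + 22870 = 22875)
t = 69 (t = 23 + 46 = 69)
K = 2254 (K = -46*(-49) = 2254)
(t + K)² - U = (69 + 2254)² - 1*22875 = 2323² - 22875 = 5396329 - 22875 = 5373454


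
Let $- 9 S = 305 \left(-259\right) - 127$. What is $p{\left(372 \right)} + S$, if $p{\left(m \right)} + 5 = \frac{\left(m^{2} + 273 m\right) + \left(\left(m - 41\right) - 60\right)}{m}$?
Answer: $\frac{3508727}{372} \approx 9432.1$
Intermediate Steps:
$S = \frac{26374}{3}$ ($S = - \frac{305 \left(-259\right) - 127}{9} = - \frac{-78995 - 127}{9} = \left(- \frac{1}{9}\right) \left(-79122\right) = \frac{26374}{3} \approx 8791.3$)
$p{\left(m \right)} = -5 + \frac{-101 + m^{2} + 274 m}{m}$ ($p{\left(m \right)} = -5 + \frac{\left(m^{2} + 273 m\right) + \left(\left(m - 41\right) - 60\right)}{m} = -5 + \frac{\left(m^{2} + 273 m\right) + \left(\left(-41 + m\right) - 60\right)}{m} = -5 + \frac{\left(m^{2} + 273 m\right) + \left(-101 + m\right)}{m} = -5 + \frac{-101 + m^{2} + 274 m}{m}$)
$p{\left(372 \right)} + S = \left(269 + 372 - \frac{101}{372}\right) + \frac{26374}{3} = \frac{238351}{372} + \frac{26374}{3} = \frac{3508727}{372}$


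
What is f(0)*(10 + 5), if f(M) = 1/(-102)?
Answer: -5/34 ≈ -0.14706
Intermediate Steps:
f(M) = -1/102
f(0)*(10 + 5) = -(10 + 5)/102 = -1/102*15 = -5/34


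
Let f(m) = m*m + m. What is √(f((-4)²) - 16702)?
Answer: I*√16430 ≈ 128.18*I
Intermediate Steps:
f(m) = m + m² (f(m) = m² + m = m + m²)
√(f((-4)²) - 16702) = √((-4)²*(1 + (-4)²) - 16702) = √(16*(1 + 16) - 16702) = √(16*17 - 16702) = √(272 - 16702) = √(-16430) = I*√16430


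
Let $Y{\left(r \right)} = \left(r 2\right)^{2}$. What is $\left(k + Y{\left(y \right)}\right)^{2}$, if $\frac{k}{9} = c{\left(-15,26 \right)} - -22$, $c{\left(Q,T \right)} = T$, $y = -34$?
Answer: $25563136$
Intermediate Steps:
$Y{\left(r \right)} = 4 r^{2}$ ($Y{\left(r \right)} = \left(2 r\right)^{2} = 4 r^{2}$)
$k = 432$ ($k = 9 \left(26 - -22\right) = 9 \left(26 + 22\right) = 9 \cdot 48 = 432$)
$\left(k + Y{\left(y \right)}\right)^{2} = \left(432 + 4 \left(-34\right)^{2}\right)^{2} = \left(432 + 4 \cdot 1156\right)^{2} = \left(432 + 4624\right)^{2} = 5056^{2} = 25563136$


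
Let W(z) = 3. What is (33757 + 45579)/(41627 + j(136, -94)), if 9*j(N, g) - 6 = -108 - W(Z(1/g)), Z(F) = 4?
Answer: 119004/62423 ≈ 1.9064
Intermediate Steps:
j(N, g) = -35/3 (j(N, g) = ⅔ + (-108 - 1*3)/9 = ⅔ + (-108 - 3)/9 = ⅔ + (⅑)*(-111) = ⅔ - 37/3 = -35/3)
(33757 + 45579)/(41627 + j(136, -94)) = (33757 + 45579)/(41627 - 35/3) = 79336/(124846/3) = 79336*(3/124846) = 119004/62423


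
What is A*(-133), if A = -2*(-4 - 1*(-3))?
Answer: -266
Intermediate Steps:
A = 2 (A = -2*(-4 + 3) = -2*(-1) = 2)
A*(-133) = 2*(-133) = -266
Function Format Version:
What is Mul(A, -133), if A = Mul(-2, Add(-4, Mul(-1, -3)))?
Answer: -266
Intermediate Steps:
A = 2 (A = Mul(-2, Add(-4, 3)) = Mul(-2, -1) = 2)
Mul(A, -133) = Mul(2, -133) = -266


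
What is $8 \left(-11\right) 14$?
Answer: $-1232$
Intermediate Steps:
$8 \left(-11\right) 14 = \left(-88\right) 14 = -1232$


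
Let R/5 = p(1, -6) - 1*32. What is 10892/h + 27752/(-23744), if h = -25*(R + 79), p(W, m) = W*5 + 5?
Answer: 29638981/2300200 ≈ 12.885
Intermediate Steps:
p(W, m) = 5 + 5*W (p(W, m) = 5*W + 5 = 5 + 5*W)
R = -110 (R = 5*((5 + 5*1) - 1*32) = 5*((5 + 5) - 32) = 5*(10 - 32) = 5*(-22) = -110)
h = 775 (h = -25*(-110 + 79) = -25*(-31) = 775)
10892/h + 27752/(-23744) = 10892/775 + 27752/(-23744) = 10892*(1/775) + 27752*(-1/23744) = 10892/775 - 3469/2968 = 29638981/2300200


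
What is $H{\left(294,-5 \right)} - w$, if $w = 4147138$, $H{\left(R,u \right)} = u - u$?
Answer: $-4147138$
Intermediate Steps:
$H{\left(R,u \right)} = 0$
$H{\left(294,-5 \right)} - w = 0 - 4147138 = -4147138$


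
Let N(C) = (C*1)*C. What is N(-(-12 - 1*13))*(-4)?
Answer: -2500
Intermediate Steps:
N(C) = C**2 (N(C) = C*C = C**2)
N(-(-12 - 1*13))*(-4) = (-(-12 - 1*13))**2*(-4) = (-(-12 - 13))**2*(-4) = (-1*(-25))**2*(-4) = 25**2*(-4) = 625*(-4) = -2500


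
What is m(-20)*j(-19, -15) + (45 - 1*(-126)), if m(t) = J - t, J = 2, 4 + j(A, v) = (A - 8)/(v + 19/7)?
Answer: 5648/43 ≈ 131.35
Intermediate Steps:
j(A, v) = -4 + (-8 + A)/(19/7 + v) (j(A, v) = -4 + (A - 8)/(v + 19/7) = -4 + (-8 + A)/(v + 19*(⅐)) = -4 + (-8 + A)/(v + 19/7) = -4 + (-8 + A)/(19/7 + v))
m(t) = 2 - t
m(-20)*j(-19, -15) + (45 - 1*(-126)) = (2 - 1*(-20))*((-132 - 28*(-15) + 7*(-19))/(19 + 7*(-15))) + (45 - 1*(-126)) = (2 + 20)*((-132 + 420 - 133)/(19 - 105)) + (45 + 126) = 22*(155/(-86)) + 171 = 22*(-1/86*155) + 171 = 22*(-155/86) + 171 = -1705/43 + 171 = 5648/43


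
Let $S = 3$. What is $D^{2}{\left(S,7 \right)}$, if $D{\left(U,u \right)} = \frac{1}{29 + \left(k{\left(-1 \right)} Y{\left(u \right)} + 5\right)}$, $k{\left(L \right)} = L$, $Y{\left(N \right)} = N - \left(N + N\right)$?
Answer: $\frac{1}{1681} \approx 0.00059488$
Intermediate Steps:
$Y{\left(N \right)} = - N$ ($Y{\left(N \right)} = N - 2 N = - N$)
$D{\left(U,u \right)} = \frac{1}{34 + u}$ ($D{\left(U,u \right)} = \frac{1}{29 - \left(-5 - u\right)} = \frac{1}{29 + \left(u + 5\right)} = \frac{1}{29 + \left(5 + u\right)} = \frac{1}{34 + u}$)
$D^{2}{\left(S,7 \right)} = \left(\frac{1}{34 + 7}\right)^{2} = \left(\frac{1}{41}\right)^{2} = \frac{1}{1681}$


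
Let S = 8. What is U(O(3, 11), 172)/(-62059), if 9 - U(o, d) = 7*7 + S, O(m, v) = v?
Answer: 48/62059 ≈ 0.00077346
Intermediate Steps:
U(o, d) = -48 (U(o, d) = 9 - (7*7 + 8) = 9 - (49 + 8) = 9 - 1*57 = 9 - 57 = -48)
U(O(3, 11), 172)/(-62059) = -48/(-62059) = -48*(-1/62059) = 48/62059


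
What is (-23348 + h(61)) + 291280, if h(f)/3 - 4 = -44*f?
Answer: 259892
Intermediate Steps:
h(f) = 12 - 132*f (h(f) = 12 + 3*(-44*f) = 12 - 132*f)
(-23348 + h(61)) + 291280 = (-23348 + (12 - 132*61)) + 291280 = (-23348 + (12 - 8052)) + 291280 = (-23348 - 8040) + 291280 = -31388 + 291280 = 259892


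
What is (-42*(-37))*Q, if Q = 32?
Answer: 49728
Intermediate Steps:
(-42*(-37))*Q = -42*(-37)*32 = 1554*32 = 49728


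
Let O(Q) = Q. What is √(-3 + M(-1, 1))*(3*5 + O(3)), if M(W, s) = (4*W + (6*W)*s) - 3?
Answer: 72*I ≈ 72.0*I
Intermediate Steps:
M(W, s) = -3 + 4*W + 6*W*s (M(W, s) = (4*W + 6*W*s) - 3 = -3 + 4*W + 6*W*s)
√(-3 + M(-1, 1))*(3*5 + O(3)) = √(-3 + (-3 + 4*(-1) + 6*(-1)*1))*(3*5 + 3) = √(-3 + (-3 - 4 - 6))*(15 + 3) = √(-3 - 13)*18 = √(-16)*18 = (4*I)*18 = 72*I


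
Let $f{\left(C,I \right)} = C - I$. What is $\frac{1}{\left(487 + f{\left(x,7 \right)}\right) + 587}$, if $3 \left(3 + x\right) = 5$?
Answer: $\frac{3}{3197} \approx 0.00093838$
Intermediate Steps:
$x = - \frac{4}{3}$ ($x = -3 + \frac{1}{3} \cdot 5 = -3 + \frac{5}{3} = - \frac{4}{3} \approx -1.3333$)
$\frac{1}{\left(487 + f{\left(x,7 \right)}\right) + 587} = \frac{1}{\left(487 - \frac{25}{3}\right) + 587} = \frac{1}{\frac{1436}{3} + 587} = \frac{1}{\frac{3197}{3}} = \frac{3}{3197}$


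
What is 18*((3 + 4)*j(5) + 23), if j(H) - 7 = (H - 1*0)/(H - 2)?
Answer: 1506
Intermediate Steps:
j(H) = 7 + H/(-2 + H) (j(H) = 7 + (H - 1*0)/(H - 2) = 7 + (H + 0)/(-2 + H) = 7 + H/(-2 + H))
18*((3 + 4)*j(5) + 23) = 18*((3 + 4)*(2*(-7 + 4*5)/(-2 + 5)) + 23) = 18*(7*(2*(-7 + 20)/3) + 23) = 18*(7*(2*(1/3)*13) + 23) = 18*(7*(26/3) + 23) = 18*(182/3 + 23) = 18*(251/3) = 1506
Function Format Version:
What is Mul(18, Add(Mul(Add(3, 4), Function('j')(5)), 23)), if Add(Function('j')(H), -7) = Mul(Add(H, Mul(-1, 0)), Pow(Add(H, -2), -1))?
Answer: 1506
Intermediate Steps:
Function('j')(H) = Add(7, Mul(H, Pow(Add(-2, H), -1))) (Function('j')(H) = Add(7, Mul(Add(H, Mul(-1, 0)), Pow(Add(H, -2), -1))) = Add(7, Mul(Add(H, 0), Pow(Add(-2, H), -1))) = Add(7, Mul(H, Pow(Add(-2, H), -1))))
Mul(18, Add(Mul(Add(3, 4), Function('j')(5)), 23)) = Mul(18, Add(Mul(Add(3, 4), Mul(2, Pow(Add(-2, 5), -1), Add(-7, Mul(4, 5)))), 23)) = Mul(18, Add(Mul(7, Mul(2, Pow(3, -1), Add(-7, 20))), 23)) = Mul(18, Add(Mul(7, Mul(2, Rational(1, 3), 13)), 23)) = Mul(18, Add(Mul(7, Rational(26, 3)), 23)) = Mul(18, Add(Rational(182, 3), 23)) = Mul(18, Rational(251, 3)) = 1506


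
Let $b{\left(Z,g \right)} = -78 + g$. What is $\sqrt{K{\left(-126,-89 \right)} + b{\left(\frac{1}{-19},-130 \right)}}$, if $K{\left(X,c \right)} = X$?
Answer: $i \sqrt{334} \approx 18.276 i$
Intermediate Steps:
$\sqrt{K{\left(-126,-89 \right)} + b{\left(\frac{1}{-19},-130 \right)}} = \sqrt{-126 - 208} = \sqrt{-334} = i \sqrt{334}$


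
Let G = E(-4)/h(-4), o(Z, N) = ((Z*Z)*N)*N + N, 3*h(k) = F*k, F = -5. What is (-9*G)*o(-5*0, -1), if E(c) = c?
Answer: -27/5 ≈ -5.4000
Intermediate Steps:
h(k) = -5*k/3 (h(k) = (-5*k)/3 = -5*k/3)
o(Z, N) = N + N²*Z² (o(Z, N) = (Z²*N)*N + N = (N*Z²)*N + N = N²*Z² + N = N + N²*Z²)
G = -⅗ (G = -4/((-5/3*(-4))) = -4/20/3 = -4*3/20 = -⅗ ≈ -0.60000)
(-9*G)*o(-5*0, -1) = (-9*(-⅗))*(-(1 - (-5*0)²)) = 27*(-(1 - 1*0²))/5 = 27*(-(1 - 1*0))/5 = 27*(-(1 + 0))/5 = 27*(-1*1)/5 = (27/5)*(-1) = -27/5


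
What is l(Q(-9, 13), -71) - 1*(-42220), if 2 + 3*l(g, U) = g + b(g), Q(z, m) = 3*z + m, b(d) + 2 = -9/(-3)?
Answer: 42215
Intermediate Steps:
b(d) = 1 (b(d) = -2 - 9/(-3) = -2 - 9*(-⅓) = -2 + 3 = 1)
Q(z, m) = m + 3*z
l(g, U) = -⅓ + g/3 (l(g, U) = -⅔ + (g + 1)/3 = -⅔ + (1 + g)/3 = -⅔ + (⅓ + g/3) = -⅓ + g/3)
l(Q(-9, 13), -71) - 1*(-42220) = (-⅓ + (13 + 3*(-9))/3) - 1*(-42220) = (-⅓ + (13 - 27)/3) + 42220 = (-⅓ + (⅓)*(-14)) + 42220 = (-⅓ - 14/3) + 42220 = -5 + 42220 = 42215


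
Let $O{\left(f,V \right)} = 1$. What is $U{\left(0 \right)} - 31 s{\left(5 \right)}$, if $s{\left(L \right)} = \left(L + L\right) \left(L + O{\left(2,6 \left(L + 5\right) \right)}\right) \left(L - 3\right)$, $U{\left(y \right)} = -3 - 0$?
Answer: $-3723$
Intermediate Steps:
$U{\left(y \right)} = -3$ ($U{\left(y \right)} = -3 + 0 = -3$)
$s{\left(L \right)} = 2 L \left(1 + L\right) \left(-3 + L\right)$ ($s{\left(L \right)} = \left(L + L\right) \left(L + 1\right) \left(L - 3\right) = 2 L \left(1 + L\right) \left(-3 + L\right)$)
$U{\left(0 \right)} - 31 s{\left(5 \right)} = -3 - 31 \cdot 2 \cdot 5 \left(-3 + 5^{2} - 10\right) = -3 - 31 \cdot 2 \cdot 5 \left(-3 + 25 - 10\right) = -3 - 31 \cdot 2 \cdot 5 \cdot 12 = -3 - 3720 = -3723$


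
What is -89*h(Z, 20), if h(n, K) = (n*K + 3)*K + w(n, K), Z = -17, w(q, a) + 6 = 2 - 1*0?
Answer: 600216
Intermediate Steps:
w(q, a) = -4 (w(q, a) = -6 + (2 - 1*0) = -6 + (2 + 0) = -6 + 2 = -4)
h(n, K) = -4 + K*(3 + K*n) (h(n, K) = (n*K + 3)*K - 4 = (K*n + 3)*K - 4 = (3 + K*n)*K - 4 = K*(3 + K*n) - 4 = -4 + K*(3 + K*n))
-89*h(Z, 20) = -89*(-4 + 3*20 - 17*20**2) = -89*(-4 + 60 - 17*400) = -89*(-4 + 60 - 6800) = -89*(-6744) = 600216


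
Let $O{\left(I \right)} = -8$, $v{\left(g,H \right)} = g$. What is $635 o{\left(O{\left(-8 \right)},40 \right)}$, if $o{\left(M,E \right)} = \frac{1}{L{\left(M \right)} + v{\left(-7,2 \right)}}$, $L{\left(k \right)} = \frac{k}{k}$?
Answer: $- \frac{635}{6} \approx -105.83$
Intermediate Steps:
$L{\left(k \right)} = 1$
$o{\left(M,E \right)} = - \frac{1}{6}$ ($o{\left(M,E \right)} = \frac{1}{1 - 7} = \frac{1}{-6} = - \frac{1}{6}$)
$635 o{\left(O{\left(-8 \right)},40 \right)} = 635 \left(- \frac{1}{6}\right) = - \frac{635}{6}$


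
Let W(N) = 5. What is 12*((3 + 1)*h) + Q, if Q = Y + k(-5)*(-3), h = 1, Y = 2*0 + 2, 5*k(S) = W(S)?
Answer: 47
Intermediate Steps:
k(S) = 1 (k(S) = (⅕)*5 = 1)
Y = 2 (Y = 0 + 2 = 2)
Q = -1 (Q = 2 + 1*(-3) = 2 - 3 = -1)
12*((3 + 1)*h) + Q = 12*((3 + 1)*1) - 1 = 12*(4*1) - 1 = 12*4 - 1 = 48 - 1 = 47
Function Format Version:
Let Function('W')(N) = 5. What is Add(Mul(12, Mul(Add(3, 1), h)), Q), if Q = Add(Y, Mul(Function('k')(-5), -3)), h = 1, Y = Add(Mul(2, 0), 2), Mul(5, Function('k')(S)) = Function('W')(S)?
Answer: 47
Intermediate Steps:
Function('k')(S) = 1 (Function('k')(S) = Mul(Rational(1, 5), 5) = 1)
Y = 2 (Y = Add(0, 2) = 2)
Q = -1 (Q = Add(2, Mul(1, -3)) = Add(2, -3) = -1)
Add(Mul(12, Mul(Add(3, 1), h)), Q) = Add(Mul(12, Mul(Add(3, 1), 1)), -1) = Add(Mul(12, Mul(4, 1)), -1) = Add(Mul(12, 4), -1) = Add(48, -1) = 47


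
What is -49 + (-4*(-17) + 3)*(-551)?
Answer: -39170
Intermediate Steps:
-49 + (-4*(-17) + 3)*(-551) = -49 + (68 + 3)*(-551) = -49 + 71*(-551) = -49 - 39121 = -39170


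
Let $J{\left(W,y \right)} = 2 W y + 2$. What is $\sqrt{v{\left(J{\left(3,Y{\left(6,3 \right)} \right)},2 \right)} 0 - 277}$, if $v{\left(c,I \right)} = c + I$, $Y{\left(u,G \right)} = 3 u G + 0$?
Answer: $i \sqrt{277} \approx 16.643 i$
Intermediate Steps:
$Y{\left(u,G \right)} = 3 G u$ ($Y{\left(u,G \right)} = 3 G u + 0 = 3 G u$)
$J{\left(W,y \right)} = 2 + 2 W y$ ($J{\left(W,y \right)} = 2 W y + 2 = 2 + 2 W y$)
$v{\left(c,I \right)} = I + c$
$\sqrt{v{\left(J{\left(3,Y{\left(6,3 \right)} \right)},2 \right)} 0 - 277} = \sqrt{\left(2 + \left(2 + 2 \cdot 3 \cdot 3 \cdot 3 \cdot 6\right)\right) 0 - 277} = \sqrt{\left(2 + \left(2 + 2 \cdot 3 \cdot 54\right)\right) 0 - 277} = \sqrt{\left(2 + \left(2 + 324\right)\right) 0 - 277} = \sqrt{\left(2 + 326\right) 0 - 277} = \sqrt{328 \cdot 0 - 277} = \sqrt{0 - 277} = \sqrt{-277} = i \sqrt{277}$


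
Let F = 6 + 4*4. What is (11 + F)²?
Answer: 1089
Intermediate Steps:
F = 22 (F = 6 + 16 = 22)
(11 + F)² = (11 + 22)² = 33² = 1089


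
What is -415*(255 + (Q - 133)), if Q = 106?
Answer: -94620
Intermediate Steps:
-415*(255 + (Q - 133)) = -415*(255 + (106 - 133)) = -415*(255 - 27) = -415*228 = -94620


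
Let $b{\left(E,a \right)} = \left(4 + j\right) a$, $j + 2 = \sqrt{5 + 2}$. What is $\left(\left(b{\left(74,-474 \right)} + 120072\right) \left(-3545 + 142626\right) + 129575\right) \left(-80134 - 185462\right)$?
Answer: $-4400398410747924 + 17509255348824 \sqrt{7} \approx -4.3541 \cdot 10^{15}$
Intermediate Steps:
$j = -2 + \sqrt{7}$ ($j = -2 + \sqrt{5 + 2} = -2 + \sqrt{7} \approx 0.64575$)
$b{\left(E,a \right)} = a \left(2 + \sqrt{7}\right)$ ($b{\left(E,a \right)} = \left(4 - \left(2 - \sqrt{7}\right)\right) a = \left(2 + \sqrt{7}\right) a = a \left(2 + \sqrt{7}\right)$)
$\left(\left(b{\left(74,-474 \right)} + 120072\right) \left(-3545 + 142626\right) + 129575\right) \left(-80134 - 185462\right) = \left(\left(- 474 \left(2 + \sqrt{7}\right) + 120072\right) \left(-3545 + 142626\right) + 129575\right) \left(-80134 - 185462\right) = \left(\left(\left(-948 - 474 \sqrt{7}\right) + 120072\right) 139081 + 129575\right) \left(-265596\right) = \left(\left(119124 - 474 \sqrt{7}\right) 139081 + 129575\right) \left(-265596\right) = \left(\left(16567885044 - 65924394 \sqrt{7}\right) + 129575\right) \left(-265596\right) = \left(16568014619 - 65924394 \sqrt{7}\right) \left(-265596\right) = -4400398410747924 + 17509255348824 \sqrt{7}$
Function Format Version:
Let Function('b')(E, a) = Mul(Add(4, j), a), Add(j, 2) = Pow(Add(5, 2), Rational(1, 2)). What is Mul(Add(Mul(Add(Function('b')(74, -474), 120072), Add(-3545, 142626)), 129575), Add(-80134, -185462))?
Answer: Add(-4400398410747924, Mul(17509255348824, Pow(7, Rational(1, 2)))) ≈ -4.3541e+15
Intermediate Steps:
j = Add(-2, Pow(7, Rational(1, 2))) (j = Add(-2, Pow(Add(5, 2), Rational(1, 2))) = Add(-2, Pow(7, Rational(1, 2))) ≈ 0.64575)
Function('b')(E, a) = Mul(a, Add(2, Pow(7, Rational(1, 2)))) (Function('b')(E, a) = Mul(Add(4, Add(-2, Pow(7, Rational(1, 2)))), a) = Mul(Add(2, Pow(7, Rational(1, 2))), a) = Mul(a, Add(2, Pow(7, Rational(1, 2)))))
Mul(Add(Mul(Add(Function('b')(74, -474), 120072), Add(-3545, 142626)), 129575), Add(-80134, -185462)) = Mul(Add(Mul(Add(Mul(-474, Add(2, Pow(7, Rational(1, 2)))), 120072), Add(-3545, 142626)), 129575), Add(-80134, -185462)) = Mul(Add(Mul(Add(Add(-948, Mul(-474, Pow(7, Rational(1, 2)))), 120072), 139081), 129575), -265596) = Mul(Add(Mul(Add(119124, Mul(-474, Pow(7, Rational(1, 2)))), 139081), 129575), -265596) = Mul(Add(Add(16567885044, Mul(-65924394, Pow(7, Rational(1, 2)))), 129575), -265596) = Mul(Add(16568014619, Mul(-65924394, Pow(7, Rational(1, 2)))), -265596) = Add(-4400398410747924, Mul(17509255348824, Pow(7, Rational(1, 2))))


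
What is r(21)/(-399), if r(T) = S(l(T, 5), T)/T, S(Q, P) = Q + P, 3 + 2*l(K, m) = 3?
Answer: -1/399 ≈ -0.0025063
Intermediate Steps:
l(K, m) = 0 (l(K, m) = -3/2 + (½)*3 = -3/2 + 3/2 = 0)
S(Q, P) = P + Q
r(T) = 1 (r(T) = (T + 0)/T = T/T = 1)
r(21)/(-399) = 1/(-399) = 1*(-1/399) = -1/399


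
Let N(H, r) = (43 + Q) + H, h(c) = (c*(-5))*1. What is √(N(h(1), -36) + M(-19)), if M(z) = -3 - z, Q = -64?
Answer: I*√10 ≈ 3.1623*I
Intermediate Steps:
h(c) = -5*c (h(c) = -5*c*1 = -5*c)
N(H, r) = -21 + H (N(H, r) = (43 - 64) + H = -21 + H)
√(N(h(1), -36) + M(-19)) = √((-21 - 5*1) + (-3 - 1*(-19))) = √((-21 - 5) + (-3 + 19)) = √(-26 + 16) = √(-10) = I*√10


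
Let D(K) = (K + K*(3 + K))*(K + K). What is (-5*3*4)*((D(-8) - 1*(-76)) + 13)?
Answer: 25380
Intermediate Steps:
D(K) = 2*K*(K + K*(3 + K)) (D(K) = (K + K*(3 + K))*(2*K) = 2*K*(K + K*(3 + K)))
(-5*3*4)*((D(-8) - 1*(-76)) + 13) = (-5*3*4)*((2*(-8)²*(4 - 8) - 1*(-76)) + 13) = (-15*4)*((2*64*(-4) + 76) + 13) = -60*((-512 + 76) + 13) = -60*(-436 + 13) = -60*(-423) = 25380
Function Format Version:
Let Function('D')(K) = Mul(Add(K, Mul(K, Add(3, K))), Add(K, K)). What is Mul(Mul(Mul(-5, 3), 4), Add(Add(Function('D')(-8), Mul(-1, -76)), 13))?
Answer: 25380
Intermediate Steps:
Function('D')(K) = Mul(2, K, Add(K, Mul(K, Add(3, K)))) (Function('D')(K) = Mul(Add(K, Mul(K, Add(3, K))), Mul(2, K)) = Mul(2, K, Add(K, Mul(K, Add(3, K)))))
Mul(Mul(Mul(-5, 3), 4), Add(Add(Function('D')(-8), Mul(-1, -76)), 13)) = Mul(Mul(Mul(-5, 3), 4), Add(Add(Mul(2, Pow(-8, 2), Add(4, -8)), Mul(-1, -76)), 13)) = Mul(Mul(-15, 4), Add(Add(Mul(2, 64, -4), 76), 13)) = Mul(-60, Add(Add(-512, 76), 13)) = Mul(-60, Add(-436, 13)) = Mul(-60, -423) = 25380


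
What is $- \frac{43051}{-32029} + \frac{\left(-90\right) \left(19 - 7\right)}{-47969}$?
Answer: $\frac{2099704739}{1536399101} \approx 1.3666$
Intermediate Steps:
$- \frac{43051}{-32029} + \frac{\left(-90\right) \left(19 - 7\right)}{-47969} = \left(-43051\right) \left(- \frac{1}{32029}\right) + \left(-90\right) 12 \left(- \frac{1}{47969}\right) = \frac{43051}{32029} - - \frac{1080}{47969} = \frac{43051}{32029} + \frac{1080}{47969} = \frac{2099704739}{1536399101}$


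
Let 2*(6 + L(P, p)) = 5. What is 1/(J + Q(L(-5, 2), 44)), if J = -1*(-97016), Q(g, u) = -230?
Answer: 1/96786 ≈ 1.0332e-5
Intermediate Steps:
L(P, p) = -7/2 (L(P, p) = -6 + (1/2)*5 = -6 + 5/2 = -7/2)
J = 97016
1/(J + Q(L(-5, 2), 44)) = 1/(97016 - 230) = 1/96786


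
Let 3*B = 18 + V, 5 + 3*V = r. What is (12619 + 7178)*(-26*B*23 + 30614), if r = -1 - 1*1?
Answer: 1632724580/3 ≈ 5.4424e+8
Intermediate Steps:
r = -2 (r = -1 - 1 = -2)
V = -7/3 (V = -5/3 + (⅓)*(-2) = -5/3 - ⅔ = -7/3 ≈ -2.3333)
B = 47/9 (B = (18 - 7/3)/3 = (⅓)*(47/3) = 47/9 ≈ 5.2222)
(12619 + 7178)*(-26*B*23 + 30614) = (12619 + 7178)*(-26*47/9*23 + 30614) = 19797*(-1222/9*23 + 30614) = 19797*(-28106/9 + 30614) = 19797*(247420/9) = 1632724580/3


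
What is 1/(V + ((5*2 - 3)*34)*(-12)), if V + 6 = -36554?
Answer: -1/39416 ≈ -2.5370e-5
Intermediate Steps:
V = -36560 (V = -6 - 36554 = -36560)
1/(V + ((5*2 - 3)*34)*(-12)) = 1/(-36560 + ((5*2 - 3)*34)*(-12)) = 1/(-36560 + ((10 - 3)*34)*(-12)) = 1/(-36560 + (7*34)*(-12)) = 1/(-36560 + 238*(-12)) = 1/(-36560 - 2856) = 1/(-39416) = -1/39416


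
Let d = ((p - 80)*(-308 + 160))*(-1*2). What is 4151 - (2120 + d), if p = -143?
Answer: 68039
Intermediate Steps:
d = -66008 (d = ((-143 - 80)*(-308 + 160))*(-1*2) = -223*(-148)*(-2) = 33004*(-2) = -66008)
4151 - (2120 + d) = 4151 - (2120 - 66008) = 4151 - 1*(-63888) = 4151 + 63888 = 68039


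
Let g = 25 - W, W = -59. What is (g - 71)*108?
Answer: 1404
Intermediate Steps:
g = 84 (g = 25 - 1*(-59) = 25 + 59 = 84)
(g - 71)*108 = (84 - 71)*108 = 13*108 = 1404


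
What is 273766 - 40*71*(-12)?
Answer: 307846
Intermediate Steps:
273766 - 40*71*(-12) = 273766 - 2840*(-12) = 273766 + 34080 = 307846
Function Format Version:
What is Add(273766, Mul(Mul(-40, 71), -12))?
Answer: 307846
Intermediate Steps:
Add(273766, Mul(Mul(-40, 71), -12)) = Add(273766, Mul(-2840, -12)) = Add(273766, 34080) = 307846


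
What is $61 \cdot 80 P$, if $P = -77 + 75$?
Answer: $-9760$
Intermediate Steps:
$P = -2$
$61 \cdot 80 P = 61 \cdot 80 \left(-2\right) = 4880 \left(-2\right) = -9760$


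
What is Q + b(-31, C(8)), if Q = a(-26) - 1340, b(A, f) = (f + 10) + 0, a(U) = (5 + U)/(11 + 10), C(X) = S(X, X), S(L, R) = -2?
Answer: -1333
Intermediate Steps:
C(X) = -2
a(U) = 5/21 + U/21 (a(U) = (5 + U)/21 = (5 + U)*(1/21) = 5/21 + U/21)
b(A, f) = 10 + f (b(A, f) = (10 + f) + 0 = 10 + f)
Q = -1341 (Q = (5/21 + (1/21)*(-26)) - 1340 = (5/21 - 26/21) - 1340 = -1 - 1340 = -1341)
Q + b(-31, C(8)) = -1341 + (10 - 2) = -1341 + 8 = -1333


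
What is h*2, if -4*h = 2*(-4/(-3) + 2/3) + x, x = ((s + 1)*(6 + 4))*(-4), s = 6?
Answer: 138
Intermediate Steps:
x = -280 (x = ((6 + 1)*(6 + 4))*(-4) = (7*10)*(-4) = 70*(-4) = -280)
h = 69 (h = -(2*(-4/(-3) + 2/3) - 280)/4 = -(2*(-4*(-1/3) + 2*(1/3)) - 280)/4 = -(2*(4/3 + 2/3) - 280)/4 = -(2*2 - 280)/4 = -(4 - 280)/4 = -1/4*(-276) = 69)
h*2 = 69*2 = 138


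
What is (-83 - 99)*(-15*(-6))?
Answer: -16380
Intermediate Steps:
(-83 - 99)*(-15*(-6)) = -182*90 = -16380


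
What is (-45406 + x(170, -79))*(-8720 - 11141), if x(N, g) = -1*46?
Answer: 902722172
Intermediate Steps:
x(N, g) = -46
(-45406 + x(170, -79))*(-8720 - 11141) = (-45406 - 46)*(-8720 - 11141) = -45452*(-19861) = 902722172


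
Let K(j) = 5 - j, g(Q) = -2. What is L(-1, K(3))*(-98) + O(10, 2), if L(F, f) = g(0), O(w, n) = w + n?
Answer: 208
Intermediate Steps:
O(w, n) = n + w
L(F, f) = -2
L(-1, K(3))*(-98) + O(10, 2) = -2*(-98) + (2 + 10) = 196 + 12 = 208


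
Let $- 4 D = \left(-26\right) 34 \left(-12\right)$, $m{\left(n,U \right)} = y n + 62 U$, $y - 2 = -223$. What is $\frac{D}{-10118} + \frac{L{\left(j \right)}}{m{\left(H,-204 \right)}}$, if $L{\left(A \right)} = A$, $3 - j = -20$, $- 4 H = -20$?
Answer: $\frac{18120121}{69576427} \approx 0.26043$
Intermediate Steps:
$y = -221$ ($y = 2 - 223 = -221$)
$H = 5$ ($H = \left(- \frac{1}{4}\right) \left(-20\right) = 5$)
$j = 23$ ($j = 3 - -20 = 3 + 20 = 23$)
$m{\left(n,U \right)} = - 221 n + 62 U$
$D = -2652$ ($D = - \frac{\left(-26\right) 34 \left(-12\right)}{4} = - \frac{\left(-884\right) \left(-12\right)}{4} = \left(- \frac{1}{4}\right) 10608 = -2652$)
$\frac{D}{-10118} + \frac{L{\left(j \right)}}{m{\left(H,-204 \right)}} = - \frac{2652}{-10118} + \frac{23}{\left(-221\right) 5 + 62 \left(-204\right)} = \left(-2652\right) \left(- \frac{1}{10118}\right) + \frac{23}{-1105 - 12648} = \frac{1326}{5059} + \frac{23}{-13753} = \frac{1326}{5059} + 23 \left(- \frac{1}{13753}\right) = \frac{1326}{5059} - \frac{23}{13753} = \frac{18120121}{69576427}$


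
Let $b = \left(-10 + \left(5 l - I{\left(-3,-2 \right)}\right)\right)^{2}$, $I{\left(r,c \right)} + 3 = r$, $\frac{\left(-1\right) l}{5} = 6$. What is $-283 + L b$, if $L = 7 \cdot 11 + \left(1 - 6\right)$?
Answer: $1707269$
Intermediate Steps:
$l = -30$ ($l = \left(-5\right) 6 = -30$)
$I{\left(r,c \right)} = -3 + r$
$L = 72$ ($L = 77 + \left(1 - 6\right) = 77 - 5 = 72$)
$b = 23716$ ($b = \left(-10 + \left(5 \left(-30\right) - \left(-3 - 3\right)\right)\right)^{2} = \left(-10 - 144\right)^{2} = \left(-154\right)^{2} = 23716$)
$-283 + L b = -283 + 72 \cdot 23716 = -283 + 1707552 = 1707269$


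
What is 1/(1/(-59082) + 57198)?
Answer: 59082/3379372235 ≈ 1.7483e-5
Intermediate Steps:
1/(1/(-59082) + 57198) = 1/(-1/59082 + 57198) = 1/(3379372235/59082) = 59082/3379372235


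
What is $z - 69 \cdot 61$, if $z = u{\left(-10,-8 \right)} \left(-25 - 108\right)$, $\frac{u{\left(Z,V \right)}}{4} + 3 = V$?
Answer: $1643$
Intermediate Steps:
$u{\left(Z,V \right)} = -12 + 4 V$
$z = 5852$ ($z = \left(-12 + 4 \left(-8\right)\right) \left(-25 - 108\right) = \left(-12 - 32\right) \left(-133\right) = \left(-44\right) \left(-133\right) = 5852$)
$z - 69 \cdot 61 = 5852 - 69 \cdot 61 = 5852 - 4209 = 1643$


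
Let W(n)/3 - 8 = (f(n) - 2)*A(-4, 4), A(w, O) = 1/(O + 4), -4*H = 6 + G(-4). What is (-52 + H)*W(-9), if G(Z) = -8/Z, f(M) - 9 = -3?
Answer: -1377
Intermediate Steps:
f(M) = 6 (f(M) = 9 - 3 = 6)
H = -2 (H = -(6 - 8/(-4))/4 = -(6 - 8*(-¼))/4 = -(6 + 2)/4 = -¼*8 = -2)
A(w, O) = 1/(4 + O)
W(n) = 51/2 (W(n) = 24 + 3*((6 - 2)/(4 + 4)) = 24 + 3*(4/8) = 24 + 3*(4*(⅛)) = 24 + 3*(½) = 24 + 3/2 = 51/2)
(-52 + H)*W(-9) = (-52 - 2)*(51/2) = -54*51/2 = -1377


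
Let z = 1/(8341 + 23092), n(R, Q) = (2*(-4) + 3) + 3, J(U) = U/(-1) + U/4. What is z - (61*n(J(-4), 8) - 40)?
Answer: 5092147/31433 ≈ 162.00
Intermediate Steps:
J(U) = -3*U/4 (J(U) = U*(-1) + U*(¼) = -U + U/4 = -3*U/4)
n(R, Q) = -2 (n(R, Q) = (-8 + 3) + 3 = -5 + 3 = -2)
z = 1/31433 ≈ 3.1814e-5
z - (61*n(J(-4), 8) - 40) = 1/31433 - (61*(-2) - 40) = 1/31433 - (-122 - 40) = 1/31433 - 1*(-162) = 1/31433 + 162 = 5092147/31433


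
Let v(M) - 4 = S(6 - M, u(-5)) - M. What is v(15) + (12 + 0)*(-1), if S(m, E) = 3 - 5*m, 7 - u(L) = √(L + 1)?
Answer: 25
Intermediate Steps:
u(L) = 7 - √(1 + L) (u(L) = 7 - √(L + 1) = 7 - √(1 + L))
v(M) = -23 + 4*M (v(M) = 4 + ((3 - 5*(6 - M)) - M) = 4 + ((3 + (-30 + 5*M)) - M) = 4 + ((-27 + 5*M) - M) = 4 + (-27 + 4*M) = -23 + 4*M)
v(15) + (12 + 0)*(-1) = (-23 + 4*15) + (12 + 0)*(-1) = (-23 + 60) + 12*(-1) = 37 - 12 = 25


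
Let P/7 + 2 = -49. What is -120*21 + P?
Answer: -2877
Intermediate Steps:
P = -357 (P = -14 + 7*(-49) = -14 - 343 = -357)
-120*21 + P = -120*21 - 357 = -2520 - 357 = -2877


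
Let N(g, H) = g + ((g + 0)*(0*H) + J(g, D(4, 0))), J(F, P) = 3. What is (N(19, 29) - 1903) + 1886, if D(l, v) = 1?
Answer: 5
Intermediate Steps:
N(g, H) = 3 + g (N(g, H) = g + ((g + 0)*(0*H) + 3) = g + (g*0 + 3) = g + (0 + 3) = g + 3 = 3 + g)
(N(19, 29) - 1903) + 1886 = ((3 + 19) - 1903) + 1886 = (22 - 1903) + 1886 = -1881 + 1886 = 5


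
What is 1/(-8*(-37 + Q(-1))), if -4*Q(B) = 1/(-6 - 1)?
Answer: 7/2070 ≈ 0.0033816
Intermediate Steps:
Q(B) = 1/28 (Q(B) = -1/(4*(-6 - 1)) = -¼/(-7) = -¼*(-⅐) = 1/28)
1/(-8*(-37 + Q(-1))) = 1/(-8*(-37 + 1/28)) = 1/(-8*(-1035/28)) = 1/(2070/7) = 7/2070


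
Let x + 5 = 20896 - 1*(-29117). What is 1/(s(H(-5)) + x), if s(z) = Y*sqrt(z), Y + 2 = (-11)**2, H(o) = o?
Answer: 7144/357267267 - 17*I*sqrt(5)/357267267 ≈ 1.9996e-5 - 1.064e-7*I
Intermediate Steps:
Y = 119 (Y = -2 + (-11)**2 = -2 + 121 = 119)
x = 50008 (x = -5 + (20896 - 1*(-29117)) = -5 + (20896 + 29117) = -5 + 50013 = 50008)
s(z) = 119*sqrt(z)
1/(s(H(-5)) + x) = 1/(119*sqrt(-5) + 50008) = 1/(119*(I*sqrt(5)) + 50008) = 1/(119*I*sqrt(5) + 50008) = 1/(50008 + 119*I*sqrt(5))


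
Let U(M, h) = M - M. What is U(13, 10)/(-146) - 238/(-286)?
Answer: 119/143 ≈ 0.83217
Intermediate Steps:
U(M, h) = 0
U(13, 10)/(-146) - 238/(-286) = 0/(-146) - 238/(-286) = 0*(-1/146) - 238*(-1/286) = 0 + 119/143 = 119/143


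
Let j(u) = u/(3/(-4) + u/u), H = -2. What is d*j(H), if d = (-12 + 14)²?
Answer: -32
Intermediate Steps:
j(u) = 4*u (j(u) = u/(3*(-¼) + 1) = u/(-¾ + 1) = u/(¼) = u*4 = 4*u)
d = 4 (d = 2² = 4)
d*j(H) = 4*(4*(-2)) = 4*(-8) = -32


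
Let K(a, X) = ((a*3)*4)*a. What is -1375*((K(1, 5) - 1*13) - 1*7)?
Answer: 11000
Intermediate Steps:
K(a, X) = 12*a² (K(a, X) = ((3*a)*4)*a = (12*a)*a = 12*a²)
-1375*((K(1, 5) - 1*13) - 1*7) = -1375*((12*1² - 1*13) - 1*7) = -1375*((12*1 - 13) - 7) = -1375*((12 - 13) - 7) = -1375*(-1 - 7) = -1375*(-8) = 11000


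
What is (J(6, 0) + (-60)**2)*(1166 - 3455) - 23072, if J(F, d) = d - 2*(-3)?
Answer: -8277206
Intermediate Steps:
J(F, d) = 6 + d (J(F, d) = d + 6 = 6 + d)
(J(6, 0) + (-60)**2)*(1166 - 3455) - 23072 = ((6 + 0) + (-60)**2)*(1166 - 3455) - 23072 = (6 + 3600)*(-2289) - 23072 = 3606*(-2289) - 23072 = -8254134 - 23072 = -8277206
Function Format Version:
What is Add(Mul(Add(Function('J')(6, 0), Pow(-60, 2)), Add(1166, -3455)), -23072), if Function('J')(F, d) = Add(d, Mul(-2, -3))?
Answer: -8277206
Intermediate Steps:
Function('J')(F, d) = Add(6, d) (Function('J')(F, d) = Add(d, 6) = Add(6, d))
Add(Mul(Add(Function('J')(6, 0), Pow(-60, 2)), Add(1166, -3455)), -23072) = Add(Mul(Add(Add(6, 0), Pow(-60, 2)), Add(1166, -3455)), -23072) = Add(Mul(Add(6, 3600), -2289), -23072) = Add(Mul(3606, -2289), -23072) = Add(-8254134, -23072) = -8277206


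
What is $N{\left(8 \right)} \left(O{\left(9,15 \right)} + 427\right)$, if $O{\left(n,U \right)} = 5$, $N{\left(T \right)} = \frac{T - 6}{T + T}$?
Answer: $54$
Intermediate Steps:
$N{\left(T \right)} = \frac{-6 + T}{2 T}$
$N{\left(8 \right)} \left(O{\left(9,15 \right)} + 427\right) = \frac{-6 + 8}{2 \cdot 8} \left(5 + 427\right) = \frac{1}{2} \cdot \frac{1}{8} \cdot 2 \cdot 432 = \frac{1}{8} \cdot 432 = 54$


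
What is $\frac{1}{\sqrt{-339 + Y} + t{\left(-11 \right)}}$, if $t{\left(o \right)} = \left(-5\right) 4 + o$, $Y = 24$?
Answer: $- \frac{31}{1276} - \frac{3 i \sqrt{35}}{1276} \approx -0.024295 - 0.013909 i$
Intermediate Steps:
$t{\left(o \right)} = -20 + o$
$\frac{1}{\sqrt{-339 + Y} + t{\left(-11 \right)}} = \frac{1}{\sqrt{-339 + 24} - 31} = \frac{1}{\sqrt{-315} - 31} = \frac{1}{3 i \sqrt{35} - 31} = \frac{1}{-31 + 3 i \sqrt{35}}$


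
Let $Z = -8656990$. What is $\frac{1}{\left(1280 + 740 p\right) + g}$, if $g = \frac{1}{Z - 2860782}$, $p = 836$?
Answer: $\frac{11517772}{7140097218239} \approx 1.6131 \cdot 10^{-6}$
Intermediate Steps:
$g = - \frac{1}{11517772}$ ($g = \frac{1}{-8656990 - 2860782} = \frac{1}{-11517772} = - \frac{1}{11517772} \approx -8.6822 \cdot 10^{-8}$)
$\frac{1}{\left(1280 + 740 p\right) + g} = \frac{1}{\left(1280 + 740 \cdot 836\right) - \frac{1}{11517772}} = \frac{1}{\left(1280 + 618640\right) - \frac{1}{11517772}} = \frac{1}{619920 - \frac{1}{11517772}} = \frac{1}{\frac{7140097218239}{11517772}} = \frac{11517772}{7140097218239}$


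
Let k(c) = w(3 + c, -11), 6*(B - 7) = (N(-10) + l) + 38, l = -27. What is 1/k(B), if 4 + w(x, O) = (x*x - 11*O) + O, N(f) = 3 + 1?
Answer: 4/1049 ≈ 0.0038132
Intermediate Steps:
N(f) = 4
B = 19/2 (B = 7 + ((4 - 27) + 38)/6 = 7 + (-23 + 38)/6 = 7 + (⅙)*15 = 7 + 5/2 = 19/2 ≈ 9.5000)
w(x, O) = -4 + x² - 10*O (w(x, O) = -4 + ((x*x - 11*O) + O) = -4 + ((x² - 11*O) + O) = -4 + (x² - 10*O) = -4 + x² - 10*O)
k(c) = 106 + (3 + c)² (k(c) = -4 + (3 + c)² - 10*(-11) = -4 + (3 + c)² + 110 = 106 + (3 + c)²)
1/k(B) = 1/(106 + (3 + 19/2)²) = 1/(106 + (25/2)²) = 1/(106 + 625/4) = 1/(1049/4) = 4/1049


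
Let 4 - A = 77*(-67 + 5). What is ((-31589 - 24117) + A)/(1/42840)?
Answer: -2181755520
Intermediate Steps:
A = 4778 (A = 4 - 77*(-67 + 5) = 4 - 77*(-62) = 4 - 1*(-4774) = 4 + 4774 = 4778)
((-31589 - 24117) + A)/(1/42840) = ((-31589 - 24117) + 4778)/(1/42840) = (-55706 + 4778)/(1/42840) = -50928*42840 = -2181755520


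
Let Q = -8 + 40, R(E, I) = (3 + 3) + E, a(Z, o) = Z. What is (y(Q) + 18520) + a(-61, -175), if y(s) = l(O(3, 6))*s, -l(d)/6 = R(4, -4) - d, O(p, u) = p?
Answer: 17115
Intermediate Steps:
R(E, I) = 6 + E
Q = 32
l(d) = -60 + 6*d (l(d) = -6*((6 + 4) - d) = -6*(10 - d) = -60 + 6*d)
y(s) = -42*s (y(s) = (-60 + 6*3)*s = (-60 + 18)*s = -42*s)
(y(Q) + 18520) + a(-61, -175) = (-42*32 + 18520) - 61 = (-1344 + 18520) - 61 = 17176 - 61 = 17115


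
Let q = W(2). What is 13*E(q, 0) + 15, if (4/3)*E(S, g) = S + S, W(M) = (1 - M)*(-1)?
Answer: 69/2 ≈ 34.500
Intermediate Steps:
W(M) = -1 + M
q = 1 (q = -1 + 2 = 1)
E(S, g) = 3*S/2 (E(S, g) = 3*(S + S)/4 = 3*(2*S)/4 = 3*S/2)
13*E(q, 0) + 15 = 13*((3/2)*1) + 15 = 13*(3/2) + 15 = 39/2 + 15 = 69/2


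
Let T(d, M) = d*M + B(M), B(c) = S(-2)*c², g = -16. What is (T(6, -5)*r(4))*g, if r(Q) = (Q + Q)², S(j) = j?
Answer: 81920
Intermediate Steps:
r(Q) = 4*Q² (r(Q) = (2*Q)² = 4*Q²)
B(c) = -2*c²
T(d, M) = -2*M² + M*d (T(d, M) = d*M - 2*M² = M*d - 2*M² = -2*M² + M*d)
(T(6, -5)*r(4))*g = ((-5*(6 - 2*(-5)))*(4*4²))*(-16) = ((-5*(6 + 10))*(4*16))*(-16) = (-5*16*64)*(-16) = -80*64*(-16) = -5120*(-16) = 81920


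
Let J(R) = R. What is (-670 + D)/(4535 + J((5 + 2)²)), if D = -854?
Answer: -127/382 ≈ -0.33246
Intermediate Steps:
(-670 + D)/(4535 + J((5 + 2)²)) = (-670 - 854)/(4535 + (5 + 2)²) = -1524/(4535 + 7²) = -1524/(4535 + 49) = -1524/4584 = -1524*1/4584 = -127/382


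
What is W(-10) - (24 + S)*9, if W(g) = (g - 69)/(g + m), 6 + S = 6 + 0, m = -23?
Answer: -7049/33 ≈ -213.61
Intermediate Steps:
S = 0 (S = -6 + (6 + 0) = -6 + 6 = 0)
W(g) = (-69 + g)/(-23 + g) (W(g) = (g - 69)/(g - 23) = (-69 + g)/(-23 + g))
W(-10) - (24 + S)*9 = (-69 - 10)/(-23 - 10) - (24 + 0)*9 = -79/(-33) - 24*9 = -1/33*(-79) - 1*216 = 79/33 - 216 = -7049/33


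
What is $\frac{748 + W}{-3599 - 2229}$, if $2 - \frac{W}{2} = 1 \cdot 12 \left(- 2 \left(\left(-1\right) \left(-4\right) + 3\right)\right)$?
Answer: $- \frac{272}{1457} \approx -0.18669$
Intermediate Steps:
$W = 340$ ($W = 4 - 2 \cdot 1 \cdot 12 \left(- 2 \left(\left(-1\right) \left(-4\right) + 3\right)\right) = 4 - 2 \cdot 12 \left(- 2 \left(4 + 3\right)\right) = 4 - 2 \cdot 12 \left(\left(-2\right) 7\right) = 4 - 2 \cdot 12 \left(-14\right) = 4 - -336 = 4 + 336 = 340$)
$\frac{748 + W}{-3599 - 2229} = \frac{748 + 340}{-3599 - 2229} = \frac{1088}{-5828} = 1088 \left(- \frac{1}{5828}\right) = - \frac{272}{1457}$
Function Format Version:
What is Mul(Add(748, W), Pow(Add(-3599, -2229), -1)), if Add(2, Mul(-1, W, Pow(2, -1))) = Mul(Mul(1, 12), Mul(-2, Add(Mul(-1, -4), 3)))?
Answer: Rational(-272, 1457) ≈ -0.18669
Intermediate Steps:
W = 340 (W = Add(4, Mul(-2, Mul(Mul(1, 12), Mul(-2, Add(Mul(-1, -4), 3))))) = Add(4, Mul(-2, Mul(12, Mul(-2, Add(4, 3))))) = Add(4, Mul(-2, Mul(12, Mul(-2, 7)))) = Add(4, Mul(-2, Mul(12, -14))) = Add(4, Mul(-2, -168)) = Add(4, 336) = 340)
Mul(Add(748, W), Pow(Add(-3599, -2229), -1)) = Mul(Add(748, 340), Pow(Add(-3599, -2229), -1)) = Mul(1088, Pow(-5828, -1)) = Mul(1088, Rational(-1, 5828)) = Rational(-272, 1457)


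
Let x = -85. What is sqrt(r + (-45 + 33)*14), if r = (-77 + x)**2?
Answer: 2*sqrt(6519) ≈ 161.48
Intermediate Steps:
r = 26244 (r = (-77 - 85)**2 = (-162)**2 = 26244)
sqrt(r + (-45 + 33)*14) = sqrt(26244 + (-45 + 33)*14) = sqrt(26244 - 12*14) = sqrt(26244 - 168) = sqrt(26076) = 2*sqrt(6519)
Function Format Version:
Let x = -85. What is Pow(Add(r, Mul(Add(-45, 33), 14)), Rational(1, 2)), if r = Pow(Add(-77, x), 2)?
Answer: Mul(2, Pow(6519, Rational(1, 2))) ≈ 161.48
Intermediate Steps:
r = 26244 (r = Pow(Add(-77, -85), 2) = Pow(-162, 2) = 26244)
Pow(Add(r, Mul(Add(-45, 33), 14)), Rational(1, 2)) = Pow(Add(26244, Mul(Add(-45, 33), 14)), Rational(1, 2)) = Pow(Add(26244, Mul(-12, 14)), Rational(1, 2)) = Pow(Add(26244, -168), Rational(1, 2)) = Pow(26076, Rational(1, 2)) = Mul(2, Pow(6519, Rational(1, 2)))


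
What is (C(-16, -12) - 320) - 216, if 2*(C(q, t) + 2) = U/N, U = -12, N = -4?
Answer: -1073/2 ≈ -536.50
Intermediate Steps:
C(q, t) = -½ (C(q, t) = -2 + (-12/(-4))/2 = -2 + (-12*(-¼))/2 = -2 + (½)*3 = -2 + 3/2 = -½)
(C(-16, -12) - 320) - 216 = (-½ - 320) - 216 = -641/2 - 216 = -1073/2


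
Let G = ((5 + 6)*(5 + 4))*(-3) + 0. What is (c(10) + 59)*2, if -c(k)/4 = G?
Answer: 2494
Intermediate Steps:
G = -297 (G = (11*9)*(-3) + 0 = 99*(-3) + 0 = -297 + 0 = -297)
c(k) = 1188 (c(k) = -4*(-297) = 1188)
(c(10) + 59)*2 = (1188 + 59)*2 = 1247*2 = 2494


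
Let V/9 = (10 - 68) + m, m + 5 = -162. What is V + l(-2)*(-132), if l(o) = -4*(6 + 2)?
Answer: 2199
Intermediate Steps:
m = -167 (m = -5 - 162 = -167)
V = -2025 (V = 9*((10 - 68) - 167) = 9*(-58 - 167) = 9*(-225) = -2025)
l(o) = -32 (l(o) = -4*8 = -32)
V + l(-2)*(-132) = -2025 - 32*(-132) = -2025 + 4224 = 2199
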